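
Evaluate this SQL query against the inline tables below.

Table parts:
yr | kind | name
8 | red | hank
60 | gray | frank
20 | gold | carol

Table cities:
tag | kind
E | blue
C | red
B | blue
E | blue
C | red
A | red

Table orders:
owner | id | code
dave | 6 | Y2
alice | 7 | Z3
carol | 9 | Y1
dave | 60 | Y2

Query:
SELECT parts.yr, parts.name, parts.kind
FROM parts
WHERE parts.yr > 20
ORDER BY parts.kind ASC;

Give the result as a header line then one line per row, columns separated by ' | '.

== RESULT ==
parts.yr | parts.name | parts.kind
60 | frank | gray

Derivation:
After WHERE (1 rows):
parts.yr | parts.kind | parts.name
60 | gray | frank
After SELECT (1 rows):
parts.yr | parts.name | parts.kind
60 | frank | gray
After ORDER BY (1 rows):
parts.yr | parts.name | parts.kind
60 | frank | gray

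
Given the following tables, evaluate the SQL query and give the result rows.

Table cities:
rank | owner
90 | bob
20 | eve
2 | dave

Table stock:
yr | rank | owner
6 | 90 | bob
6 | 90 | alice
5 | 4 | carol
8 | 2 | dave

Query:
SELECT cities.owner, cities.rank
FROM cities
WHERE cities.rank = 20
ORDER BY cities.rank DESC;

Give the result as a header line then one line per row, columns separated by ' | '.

After WHERE (1 rows):
cities.rank | cities.owner
20 | eve
After SELECT (1 rows):
cities.owner | cities.rank
eve | 20
After ORDER BY (1 rows):
cities.owner | cities.rank
eve | 20

== RESULT ==
cities.owner | cities.rank
eve | 20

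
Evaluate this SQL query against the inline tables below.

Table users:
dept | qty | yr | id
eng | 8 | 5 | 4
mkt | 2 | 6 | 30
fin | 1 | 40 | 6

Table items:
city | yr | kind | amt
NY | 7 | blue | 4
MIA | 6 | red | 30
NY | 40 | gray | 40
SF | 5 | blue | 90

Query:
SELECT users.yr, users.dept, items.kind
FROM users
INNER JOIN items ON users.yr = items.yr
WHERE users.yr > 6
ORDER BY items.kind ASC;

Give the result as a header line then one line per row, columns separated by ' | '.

== RESULT ==
users.yr | users.dept | items.kind
40 | fin | gray

Derivation:
After JOIN items (3 rows):
users.dept | users.qty | users.yr | users.id | items.city | items.yr | items.kind | items.amt
eng | 8 | 5 | 4 | SF | 5 | blue | 90
mkt | 2 | 6 | 30 | MIA | 6 | red | 30
fin | 1 | 40 | 6 | NY | 40 | gray | 40
After WHERE (1 rows):
users.dept | users.qty | users.yr | users.id | items.city | items.yr | items.kind | items.amt
fin | 1 | 40 | 6 | NY | 40 | gray | 40
After SELECT (1 rows):
users.yr | users.dept | items.kind
40 | fin | gray
After ORDER BY (1 rows):
users.yr | users.dept | items.kind
40 | fin | gray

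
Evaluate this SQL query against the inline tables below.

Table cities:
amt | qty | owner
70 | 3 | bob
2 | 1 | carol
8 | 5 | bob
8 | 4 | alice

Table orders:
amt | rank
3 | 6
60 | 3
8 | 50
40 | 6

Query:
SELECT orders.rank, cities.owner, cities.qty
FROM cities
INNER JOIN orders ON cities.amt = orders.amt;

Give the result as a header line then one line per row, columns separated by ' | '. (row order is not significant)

After JOIN orders (2 rows):
cities.amt | cities.qty | cities.owner | orders.amt | orders.rank
8 | 5 | bob | 8 | 50
8 | 4 | alice | 8 | 50
After SELECT (2 rows):
orders.rank | cities.owner | cities.qty
50 | bob | 5
50 | alice | 4

== RESULT ==
orders.rank | cities.owner | cities.qty
50 | bob | 5
50 | alice | 4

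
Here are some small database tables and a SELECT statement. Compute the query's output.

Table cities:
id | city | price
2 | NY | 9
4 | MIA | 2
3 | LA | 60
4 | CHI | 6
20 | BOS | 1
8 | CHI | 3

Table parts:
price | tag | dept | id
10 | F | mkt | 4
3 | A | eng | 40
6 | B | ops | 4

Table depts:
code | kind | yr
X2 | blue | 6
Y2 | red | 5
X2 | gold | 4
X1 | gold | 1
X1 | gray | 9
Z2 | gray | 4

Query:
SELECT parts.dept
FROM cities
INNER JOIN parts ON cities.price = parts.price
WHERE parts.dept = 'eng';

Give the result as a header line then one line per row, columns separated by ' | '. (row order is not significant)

== RESULT ==
parts.dept
eng

Derivation:
After JOIN parts (2 rows):
cities.id | cities.city | cities.price | parts.price | parts.tag | parts.dept | parts.id
4 | CHI | 6 | 6 | B | ops | 4
8 | CHI | 3 | 3 | A | eng | 40
After WHERE (1 rows):
cities.id | cities.city | cities.price | parts.price | parts.tag | parts.dept | parts.id
8 | CHI | 3 | 3 | A | eng | 40
After SELECT (1 rows):
parts.dept
eng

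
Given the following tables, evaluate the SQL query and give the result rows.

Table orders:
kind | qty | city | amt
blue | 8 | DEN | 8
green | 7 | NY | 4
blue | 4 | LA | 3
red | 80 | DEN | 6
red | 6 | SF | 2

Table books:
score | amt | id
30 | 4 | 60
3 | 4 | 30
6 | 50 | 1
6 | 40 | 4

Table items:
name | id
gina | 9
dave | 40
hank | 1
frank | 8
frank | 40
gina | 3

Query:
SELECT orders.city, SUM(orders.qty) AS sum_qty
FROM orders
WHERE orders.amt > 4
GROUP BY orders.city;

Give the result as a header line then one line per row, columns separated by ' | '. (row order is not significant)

== RESULT ==
orders.city | sum_qty
DEN | 88

Derivation:
After WHERE (2 rows):
orders.kind | orders.qty | orders.city | orders.amt
blue | 8 | DEN | 8
red | 80 | DEN | 6
After GROUP BY (1 rows):
orders.city | sum_qty
DEN | 88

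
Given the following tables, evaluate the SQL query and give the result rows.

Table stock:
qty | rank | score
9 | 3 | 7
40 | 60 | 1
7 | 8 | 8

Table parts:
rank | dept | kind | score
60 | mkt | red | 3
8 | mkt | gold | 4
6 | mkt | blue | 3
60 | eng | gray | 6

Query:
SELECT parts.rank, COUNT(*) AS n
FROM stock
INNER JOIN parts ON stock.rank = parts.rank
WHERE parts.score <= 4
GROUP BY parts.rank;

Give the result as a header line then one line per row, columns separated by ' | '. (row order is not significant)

== RESULT ==
parts.rank | n
60 | 1
8 | 1

Derivation:
After JOIN parts (3 rows):
stock.qty | stock.rank | stock.score | parts.rank | parts.dept | parts.kind | parts.score
40 | 60 | 1 | 60 | mkt | red | 3
40 | 60 | 1 | 60 | eng | gray | 6
7 | 8 | 8 | 8 | mkt | gold | 4
After WHERE (2 rows):
stock.qty | stock.rank | stock.score | parts.rank | parts.dept | parts.kind | parts.score
40 | 60 | 1 | 60 | mkt | red | 3
7 | 8 | 8 | 8 | mkt | gold | 4
After GROUP BY (2 rows):
parts.rank | n
60 | 1
8 | 1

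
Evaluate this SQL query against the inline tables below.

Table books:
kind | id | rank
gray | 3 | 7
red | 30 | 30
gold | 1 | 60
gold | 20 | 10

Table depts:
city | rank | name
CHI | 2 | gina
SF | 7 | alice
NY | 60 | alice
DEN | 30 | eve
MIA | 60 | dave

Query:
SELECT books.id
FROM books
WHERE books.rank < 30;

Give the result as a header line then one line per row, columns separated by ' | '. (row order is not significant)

After WHERE (2 rows):
books.kind | books.id | books.rank
gray | 3 | 7
gold | 20 | 10
After SELECT (2 rows):
books.id
3
20

== RESULT ==
books.id
3
20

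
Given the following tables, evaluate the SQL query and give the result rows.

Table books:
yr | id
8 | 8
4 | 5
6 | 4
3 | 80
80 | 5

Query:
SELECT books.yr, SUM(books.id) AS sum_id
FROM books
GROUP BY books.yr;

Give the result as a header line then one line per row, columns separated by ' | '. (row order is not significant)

After GROUP BY (5 rows):
books.yr | sum_id
8 | 8
4 | 5
6 | 4
3 | 80
80 | 5

== RESULT ==
books.yr | sum_id
8 | 8
4 | 5
6 | 4
3 | 80
80 | 5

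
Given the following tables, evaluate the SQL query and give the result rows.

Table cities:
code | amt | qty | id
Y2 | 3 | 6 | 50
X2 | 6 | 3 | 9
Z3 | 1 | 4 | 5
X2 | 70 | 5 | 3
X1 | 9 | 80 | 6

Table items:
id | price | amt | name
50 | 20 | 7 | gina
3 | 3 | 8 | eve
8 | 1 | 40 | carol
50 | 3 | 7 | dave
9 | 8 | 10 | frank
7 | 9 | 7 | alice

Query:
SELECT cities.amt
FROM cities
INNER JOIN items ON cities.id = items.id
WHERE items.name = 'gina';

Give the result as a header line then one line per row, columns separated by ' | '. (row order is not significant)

== RESULT ==
cities.amt
3

Derivation:
After JOIN items (4 rows):
cities.code | cities.amt | cities.qty | cities.id | items.id | items.price | items.amt | items.name
Y2 | 3 | 6 | 50 | 50 | 20 | 7 | gina
Y2 | 3 | 6 | 50 | 50 | 3 | 7 | dave
X2 | 6 | 3 | 9 | 9 | 8 | 10 | frank
X2 | 70 | 5 | 3 | 3 | 3 | 8 | eve
After WHERE (1 rows):
cities.code | cities.amt | cities.qty | cities.id | items.id | items.price | items.amt | items.name
Y2 | 3 | 6 | 50 | 50 | 20 | 7 | gina
After SELECT (1 rows):
cities.amt
3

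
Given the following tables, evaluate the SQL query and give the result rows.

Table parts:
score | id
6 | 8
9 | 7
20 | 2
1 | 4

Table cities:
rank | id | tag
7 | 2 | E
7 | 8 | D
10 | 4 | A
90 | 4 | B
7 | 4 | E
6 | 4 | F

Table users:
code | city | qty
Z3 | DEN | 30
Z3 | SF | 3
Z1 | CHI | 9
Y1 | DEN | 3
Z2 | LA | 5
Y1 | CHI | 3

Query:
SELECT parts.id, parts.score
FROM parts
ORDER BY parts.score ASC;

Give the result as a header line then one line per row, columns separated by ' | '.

After SELECT (4 rows):
parts.id | parts.score
8 | 6
7 | 9
2 | 20
4 | 1
After ORDER BY (4 rows):
parts.id | parts.score
4 | 1
8 | 6
7 | 9
2 | 20

== RESULT ==
parts.id | parts.score
4 | 1
8 | 6
7 | 9
2 | 20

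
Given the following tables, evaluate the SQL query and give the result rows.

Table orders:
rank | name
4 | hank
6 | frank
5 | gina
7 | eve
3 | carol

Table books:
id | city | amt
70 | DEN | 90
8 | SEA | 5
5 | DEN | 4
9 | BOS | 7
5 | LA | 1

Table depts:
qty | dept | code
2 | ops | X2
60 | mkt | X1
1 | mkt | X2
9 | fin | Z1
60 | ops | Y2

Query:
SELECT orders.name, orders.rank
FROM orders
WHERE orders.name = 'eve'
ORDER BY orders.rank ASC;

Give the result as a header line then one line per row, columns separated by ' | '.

== RESULT ==
orders.name | orders.rank
eve | 7

Derivation:
After WHERE (1 rows):
orders.rank | orders.name
7 | eve
After SELECT (1 rows):
orders.name | orders.rank
eve | 7
After ORDER BY (1 rows):
orders.name | orders.rank
eve | 7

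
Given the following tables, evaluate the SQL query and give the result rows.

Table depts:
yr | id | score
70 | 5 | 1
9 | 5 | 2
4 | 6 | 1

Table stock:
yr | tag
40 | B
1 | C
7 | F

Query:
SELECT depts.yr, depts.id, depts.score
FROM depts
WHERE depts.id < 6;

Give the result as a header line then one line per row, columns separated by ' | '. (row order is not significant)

== RESULT ==
depts.yr | depts.id | depts.score
70 | 5 | 1
9 | 5 | 2

Derivation:
After WHERE (2 rows):
depts.yr | depts.id | depts.score
70 | 5 | 1
9 | 5 | 2
After SELECT (2 rows):
depts.yr | depts.id | depts.score
70 | 5 | 1
9 | 5 | 2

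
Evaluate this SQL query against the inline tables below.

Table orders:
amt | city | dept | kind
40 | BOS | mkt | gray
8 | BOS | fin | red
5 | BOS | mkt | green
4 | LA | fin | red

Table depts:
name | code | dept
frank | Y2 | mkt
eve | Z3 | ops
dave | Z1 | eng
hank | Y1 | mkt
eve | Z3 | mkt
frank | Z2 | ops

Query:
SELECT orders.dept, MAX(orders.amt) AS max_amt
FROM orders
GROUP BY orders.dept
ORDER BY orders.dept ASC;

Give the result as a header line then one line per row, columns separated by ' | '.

== RESULT ==
orders.dept | max_amt
fin | 8
mkt | 40

Derivation:
After GROUP BY (2 rows):
orders.dept | max_amt
mkt | 40
fin | 8
After ORDER BY (2 rows):
orders.dept | max_amt
fin | 8
mkt | 40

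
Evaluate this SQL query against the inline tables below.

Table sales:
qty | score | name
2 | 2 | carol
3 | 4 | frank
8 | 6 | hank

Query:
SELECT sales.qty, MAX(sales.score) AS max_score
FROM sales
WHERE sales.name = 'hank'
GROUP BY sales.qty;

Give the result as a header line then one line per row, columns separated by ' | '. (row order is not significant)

After WHERE (1 rows):
sales.qty | sales.score | sales.name
8 | 6 | hank
After GROUP BY (1 rows):
sales.qty | max_score
8 | 6

== RESULT ==
sales.qty | max_score
8 | 6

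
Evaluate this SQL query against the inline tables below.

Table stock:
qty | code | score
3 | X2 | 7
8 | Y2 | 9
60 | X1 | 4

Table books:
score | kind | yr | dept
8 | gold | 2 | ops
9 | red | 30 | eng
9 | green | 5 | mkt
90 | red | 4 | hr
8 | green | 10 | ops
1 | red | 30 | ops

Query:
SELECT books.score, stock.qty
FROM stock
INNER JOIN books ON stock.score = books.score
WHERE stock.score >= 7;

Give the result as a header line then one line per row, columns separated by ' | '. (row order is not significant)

After JOIN books (2 rows):
stock.qty | stock.code | stock.score | books.score | books.kind | books.yr | books.dept
8 | Y2 | 9 | 9 | red | 30 | eng
8 | Y2 | 9 | 9 | green | 5 | mkt
After WHERE (2 rows):
stock.qty | stock.code | stock.score | books.score | books.kind | books.yr | books.dept
8 | Y2 | 9 | 9 | red | 30 | eng
8 | Y2 | 9 | 9 | green | 5 | mkt
After SELECT (2 rows):
books.score | stock.qty
9 | 8
9 | 8

== RESULT ==
books.score | stock.qty
9 | 8
9 | 8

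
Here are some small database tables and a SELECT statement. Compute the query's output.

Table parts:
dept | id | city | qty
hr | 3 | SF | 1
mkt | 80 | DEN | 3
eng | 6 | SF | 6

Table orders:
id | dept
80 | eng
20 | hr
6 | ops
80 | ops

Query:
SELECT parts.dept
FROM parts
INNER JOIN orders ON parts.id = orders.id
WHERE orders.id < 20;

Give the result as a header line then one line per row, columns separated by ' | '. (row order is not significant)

== RESULT ==
parts.dept
eng

Derivation:
After JOIN orders (3 rows):
parts.dept | parts.id | parts.city | parts.qty | orders.id | orders.dept
mkt | 80 | DEN | 3 | 80 | eng
mkt | 80 | DEN | 3 | 80 | ops
eng | 6 | SF | 6 | 6 | ops
After WHERE (1 rows):
parts.dept | parts.id | parts.city | parts.qty | orders.id | orders.dept
eng | 6 | SF | 6 | 6 | ops
After SELECT (1 rows):
parts.dept
eng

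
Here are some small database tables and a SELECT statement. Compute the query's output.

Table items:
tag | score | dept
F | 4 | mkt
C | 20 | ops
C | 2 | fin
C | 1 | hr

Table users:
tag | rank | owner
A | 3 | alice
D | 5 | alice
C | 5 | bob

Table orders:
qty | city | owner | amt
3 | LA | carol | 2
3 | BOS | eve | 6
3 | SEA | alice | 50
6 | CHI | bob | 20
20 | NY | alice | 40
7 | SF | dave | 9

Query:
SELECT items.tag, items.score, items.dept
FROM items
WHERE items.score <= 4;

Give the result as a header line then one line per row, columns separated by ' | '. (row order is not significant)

After WHERE (3 rows):
items.tag | items.score | items.dept
F | 4 | mkt
C | 2 | fin
C | 1 | hr
After SELECT (3 rows):
items.tag | items.score | items.dept
F | 4 | mkt
C | 2 | fin
C | 1 | hr

== RESULT ==
items.tag | items.score | items.dept
F | 4 | mkt
C | 2 | fin
C | 1 | hr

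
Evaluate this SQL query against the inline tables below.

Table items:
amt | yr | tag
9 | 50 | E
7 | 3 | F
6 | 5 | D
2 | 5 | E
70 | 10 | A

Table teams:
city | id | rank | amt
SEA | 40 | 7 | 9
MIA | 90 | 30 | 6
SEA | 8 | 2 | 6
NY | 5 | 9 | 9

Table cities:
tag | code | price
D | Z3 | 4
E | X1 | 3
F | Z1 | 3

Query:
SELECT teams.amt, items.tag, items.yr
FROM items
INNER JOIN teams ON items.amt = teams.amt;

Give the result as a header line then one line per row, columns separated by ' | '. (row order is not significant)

After JOIN teams (4 rows):
items.amt | items.yr | items.tag | teams.city | teams.id | teams.rank | teams.amt
9 | 50 | E | SEA | 40 | 7 | 9
9 | 50 | E | NY | 5 | 9 | 9
6 | 5 | D | MIA | 90 | 30 | 6
6 | 5 | D | SEA | 8 | 2 | 6
After SELECT (4 rows):
teams.amt | items.tag | items.yr
9 | E | 50
9 | E | 50
6 | D | 5
6 | D | 5

== RESULT ==
teams.amt | items.tag | items.yr
9 | E | 50
9 | E | 50
6 | D | 5
6 | D | 5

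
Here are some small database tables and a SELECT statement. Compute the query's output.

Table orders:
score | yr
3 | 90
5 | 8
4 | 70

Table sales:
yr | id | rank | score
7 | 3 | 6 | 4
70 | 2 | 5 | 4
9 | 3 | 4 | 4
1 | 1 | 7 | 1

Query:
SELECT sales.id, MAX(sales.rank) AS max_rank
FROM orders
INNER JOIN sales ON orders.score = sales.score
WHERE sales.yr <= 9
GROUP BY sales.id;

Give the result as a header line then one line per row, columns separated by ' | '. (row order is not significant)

== RESULT ==
sales.id | max_rank
3 | 6

Derivation:
After JOIN sales (3 rows):
orders.score | orders.yr | sales.yr | sales.id | sales.rank | sales.score
4 | 70 | 7 | 3 | 6 | 4
4 | 70 | 70 | 2 | 5 | 4
4 | 70 | 9 | 3 | 4 | 4
After WHERE (2 rows):
orders.score | orders.yr | sales.yr | sales.id | sales.rank | sales.score
4 | 70 | 7 | 3 | 6 | 4
4 | 70 | 9 | 3 | 4 | 4
After GROUP BY (1 rows):
sales.id | max_rank
3 | 6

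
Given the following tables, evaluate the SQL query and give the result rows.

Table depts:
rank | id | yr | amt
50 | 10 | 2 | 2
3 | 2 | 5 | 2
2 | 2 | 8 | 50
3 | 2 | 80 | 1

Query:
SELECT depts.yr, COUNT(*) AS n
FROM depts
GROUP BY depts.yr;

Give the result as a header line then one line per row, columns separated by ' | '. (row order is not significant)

After GROUP BY (4 rows):
depts.yr | n
2 | 1
5 | 1
8 | 1
80 | 1

== RESULT ==
depts.yr | n
2 | 1
5 | 1
8 | 1
80 | 1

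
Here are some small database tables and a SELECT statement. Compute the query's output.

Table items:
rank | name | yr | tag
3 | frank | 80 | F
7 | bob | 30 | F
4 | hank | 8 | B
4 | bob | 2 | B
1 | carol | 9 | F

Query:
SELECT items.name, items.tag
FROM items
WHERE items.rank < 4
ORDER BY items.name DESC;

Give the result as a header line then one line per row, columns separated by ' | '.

== RESULT ==
items.name | items.tag
frank | F
carol | F

Derivation:
After WHERE (2 rows):
items.rank | items.name | items.yr | items.tag
3 | frank | 80 | F
1 | carol | 9 | F
After SELECT (2 rows):
items.name | items.tag
frank | F
carol | F
After ORDER BY (2 rows):
items.name | items.tag
frank | F
carol | F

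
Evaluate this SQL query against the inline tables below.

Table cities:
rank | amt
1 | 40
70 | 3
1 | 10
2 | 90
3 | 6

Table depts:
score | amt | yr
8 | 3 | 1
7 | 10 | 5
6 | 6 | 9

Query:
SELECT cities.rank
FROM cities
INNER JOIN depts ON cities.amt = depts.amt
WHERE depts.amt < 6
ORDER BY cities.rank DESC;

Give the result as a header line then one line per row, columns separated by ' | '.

After JOIN depts (3 rows):
cities.rank | cities.amt | depts.score | depts.amt | depts.yr
70 | 3 | 8 | 3 | 1
1 | 10 | 7 | 10 | 5
3 | 6 | 6 | 6 | 9
After WHERE (1 rows):
cities.rank | cities.amt | depts.score | depts.amt | depts.yr
70 | 3 | 8 | 3 | 1
After SELECT (1 rows):
cities.rank
70
After ORDER BY (1 rows):
cities.rank
70

== RESULT ==
cities.rank
70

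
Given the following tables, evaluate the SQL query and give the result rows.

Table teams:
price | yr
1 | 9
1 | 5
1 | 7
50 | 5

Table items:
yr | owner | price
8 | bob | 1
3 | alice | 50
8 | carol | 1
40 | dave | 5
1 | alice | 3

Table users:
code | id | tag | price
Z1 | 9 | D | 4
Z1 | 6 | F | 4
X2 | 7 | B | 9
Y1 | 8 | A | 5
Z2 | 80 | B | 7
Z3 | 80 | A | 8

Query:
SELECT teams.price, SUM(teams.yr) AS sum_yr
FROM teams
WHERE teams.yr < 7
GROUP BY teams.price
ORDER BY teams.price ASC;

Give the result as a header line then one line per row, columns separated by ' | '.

== RESULT ==
teams.price | sum_yr
1 | 5
50 | 5

Derivation:
After WHERE (2 rows):
teams.price | teams.yr
1 | 5
50 | 5
After GROUP BY (2 rows):
teams.price | sum_yr
1 | 5
50 | 5
After ORDER BY (2 rows):
teams.price | sum_yr
1 | 5
50 | 5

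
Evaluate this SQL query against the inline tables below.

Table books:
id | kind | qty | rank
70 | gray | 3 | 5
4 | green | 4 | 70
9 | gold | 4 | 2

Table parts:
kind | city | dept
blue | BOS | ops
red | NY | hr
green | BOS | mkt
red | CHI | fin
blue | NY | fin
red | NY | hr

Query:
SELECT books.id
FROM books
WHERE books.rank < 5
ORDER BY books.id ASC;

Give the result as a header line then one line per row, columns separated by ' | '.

== RESULT ==
books.id
9

Derivation:
After WHERE (1 rows):
books.id | books.kind | books.qty | books.rank
9 | gold | 4 | 2
After SELECT (1 rows):
books.id
9
After ORDER BY (1 rows):
books.id
9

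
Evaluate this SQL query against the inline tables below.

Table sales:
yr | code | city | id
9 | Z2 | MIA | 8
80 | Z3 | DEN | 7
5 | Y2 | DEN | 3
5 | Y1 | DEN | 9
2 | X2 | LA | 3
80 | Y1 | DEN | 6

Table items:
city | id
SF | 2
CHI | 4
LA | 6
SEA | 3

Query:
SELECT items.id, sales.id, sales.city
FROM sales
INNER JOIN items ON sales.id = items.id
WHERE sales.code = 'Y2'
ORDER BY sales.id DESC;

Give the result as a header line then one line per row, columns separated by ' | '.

After JOIN items (3 rows):
sales.yr | sales.code | sales.city | sales.id | items.city | items.id
5 | Y2 | DEN | 3 | SEA | 3
2 | X2 | LA | 3 | SEA | 3
80 | Y1 | DEN | 6 | LA | 6
After WHERE (1 rows):
sales.yr | sales.code | sales.city | sales.id | items.city | items.id
5 | Y2 | DEN | 3 | SEA | 3
After SELECT (1 rows):
items.id | sales.id | sales.city
3 | 3 | DEN
After ORDER BY (1 rows):
items.id | sales.id | sales.city
3 | 3 | DEN

== RESULT ==
items.id | sales.id | sales.city
3 | 3 | DEN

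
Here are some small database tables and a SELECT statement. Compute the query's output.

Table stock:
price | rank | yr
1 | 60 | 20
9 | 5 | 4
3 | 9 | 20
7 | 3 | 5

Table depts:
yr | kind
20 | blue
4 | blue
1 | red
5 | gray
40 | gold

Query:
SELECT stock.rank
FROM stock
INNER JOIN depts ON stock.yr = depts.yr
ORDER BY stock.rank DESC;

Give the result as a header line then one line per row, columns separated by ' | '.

== RESULT ==
stock.rank
60
9
5
3

Derivation:
After JOIN depts (4 rows):
stock.price | stock.rank | stock.yr | depts.yr | depts.kind
1 | 60 | 20 | 20 | blue
9 | 5 | 4 | 4 | blue
3 | 9 | 20 | 20 | blue
7 | 3 | 5 | 5 | gray
After SELECT (4 rows):
stock.rank
60
5
9
3
After ORDER BY (4 rows):
stock.rank
60
9
5
3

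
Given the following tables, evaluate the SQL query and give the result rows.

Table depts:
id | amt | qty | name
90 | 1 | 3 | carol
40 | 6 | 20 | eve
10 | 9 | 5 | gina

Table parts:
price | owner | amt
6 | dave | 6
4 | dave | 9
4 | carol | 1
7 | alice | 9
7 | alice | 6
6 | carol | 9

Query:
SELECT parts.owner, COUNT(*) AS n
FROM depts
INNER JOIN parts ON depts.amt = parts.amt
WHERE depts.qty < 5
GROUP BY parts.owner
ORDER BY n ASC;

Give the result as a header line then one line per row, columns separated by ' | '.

After JOIN parts (6 rows):
depts.id | depts.amt | depts.qty | depts.name | parts.price | parts.owner | parts.amt
90 | 1 | 3 | carol | 4 | carol | 1
40 | 6 | 20 | eve | 6 | dave | 6
40 | 6 | 20 | eve | 7 | alice | 6
10 | 9 | 5 | gina | 4 | dave | 9
10 | 9 | 5 | gina | 7 | alice | 9
10 | 9 | 5 | gina | 6 | carol | 9
After WHERE (1 rows):
depts.id | depts.amt | depts.qty | depts.name | parts.price | parts.owner | parts.amt
90 | 1 | 3 | carol | 4 | carol | 1
After GROUP BY (1 rows):
parts.owner | n
carol | 1
After ORDER BY (1 rows):
parts.owner | n
carol | 1

== RESULT ==
parts.owner | n
carol | 1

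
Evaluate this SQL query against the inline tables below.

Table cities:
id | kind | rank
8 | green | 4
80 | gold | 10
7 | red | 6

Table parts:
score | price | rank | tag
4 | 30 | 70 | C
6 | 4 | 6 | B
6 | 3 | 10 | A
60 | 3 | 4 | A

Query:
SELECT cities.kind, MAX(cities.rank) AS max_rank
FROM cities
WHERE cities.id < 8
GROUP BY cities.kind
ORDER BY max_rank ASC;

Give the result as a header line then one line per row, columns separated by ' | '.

After WHERE (1 rows):
cities.id | cities.kind | cities.rank
7 | red | 6
After GROUP BY (1 rows):
cities.kind | max_rank
red | 6
After ORDER BY (1 rows):
cities.kind | max_rank
red | 6

== RESULT ==
cities.kind | max_rank
red | 6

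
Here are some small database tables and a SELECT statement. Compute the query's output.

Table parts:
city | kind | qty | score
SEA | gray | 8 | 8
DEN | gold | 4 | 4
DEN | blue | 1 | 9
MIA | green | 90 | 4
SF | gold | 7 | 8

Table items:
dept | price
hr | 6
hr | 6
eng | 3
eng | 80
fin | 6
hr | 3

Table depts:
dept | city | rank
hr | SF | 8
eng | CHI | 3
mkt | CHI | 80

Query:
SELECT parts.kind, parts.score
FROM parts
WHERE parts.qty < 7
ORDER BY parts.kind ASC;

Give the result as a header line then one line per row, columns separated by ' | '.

After WHERE (2 rows):
parts.city | parts.kind | parts.qty | parts.score
DEN | gold | 4 | 4
DEN | blue | 1 | 9
After SELECT (2 rows):
parts.kind | parts.score
gold | 4
blue | 9
After ORDER BY (2 rows):
parts.kind | parts.score
blue | 9
gold | 4

== RESULT ==
parts.kind | parts.score
blue | 9
gold | 4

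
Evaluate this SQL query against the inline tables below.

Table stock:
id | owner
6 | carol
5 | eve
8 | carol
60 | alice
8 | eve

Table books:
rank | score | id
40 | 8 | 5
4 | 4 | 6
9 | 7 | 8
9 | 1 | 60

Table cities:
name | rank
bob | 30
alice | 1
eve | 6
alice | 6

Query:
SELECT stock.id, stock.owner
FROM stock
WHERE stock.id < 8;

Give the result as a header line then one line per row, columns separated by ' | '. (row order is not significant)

After WHERE (2 rows):
stock.id | stock.owner
6 | carol
5 | eve
After SELECT (2 rows):
stock.id | stock.owner
6 | carol
5 | eve

== RESULT ==
stock.id | stock.owner
6 | carol
5 | eve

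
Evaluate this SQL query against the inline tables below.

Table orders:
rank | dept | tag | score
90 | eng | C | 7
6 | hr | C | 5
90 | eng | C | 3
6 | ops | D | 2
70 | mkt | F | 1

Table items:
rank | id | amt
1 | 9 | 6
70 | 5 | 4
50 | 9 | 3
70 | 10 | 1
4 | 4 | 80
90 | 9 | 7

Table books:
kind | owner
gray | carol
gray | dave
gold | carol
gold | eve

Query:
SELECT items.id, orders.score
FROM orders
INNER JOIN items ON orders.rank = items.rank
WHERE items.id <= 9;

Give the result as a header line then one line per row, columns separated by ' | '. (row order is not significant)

== RESULT ==
items.id | orders.score
9 | 7
9 | 3
5 | 1

Derivation:
After JOIN items (4 rows):
orders.rank | orders.dept | orders.tag | orders.score | items.rank | items.id | items.amt
90 | eng | C | 7 | 90 | 9 | 7
90 | eng | C | 3 | 90 | 9 | 7
70 | mkt | F | 1 | 70 | 5 | 4
70 | mkt | F | 1 | 70 | 10 | 1
After WHERE (3 rows):
orders.rank | orders.dept | orders.tag | orders.score | items.rank | items.id | items.amt
90 | eng | C | 7 | 90 | 9 | 7
90 | eng | C | 3 | 90 | 9 | 7
70 | mkt | F | 1 | 70 | 5 | 4
After SELECT (3 rows):
items.id | orders.score
9 | 7
9 | 3
5 | 1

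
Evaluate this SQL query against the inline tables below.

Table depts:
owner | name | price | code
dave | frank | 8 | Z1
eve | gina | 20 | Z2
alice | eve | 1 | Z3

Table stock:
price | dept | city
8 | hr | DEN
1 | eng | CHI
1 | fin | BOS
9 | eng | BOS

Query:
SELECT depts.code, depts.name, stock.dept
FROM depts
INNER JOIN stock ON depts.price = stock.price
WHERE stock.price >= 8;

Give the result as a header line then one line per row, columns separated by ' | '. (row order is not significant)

== RESULT ==
depts.code | depts.name | stock.dept
Z1 | frank | hr

Derivation:
After JOIN stock (3 rows):
depts.owner | depts.name | depts.price | depts.code | stock.price | stock.dept | stock.city
dave | frank | 8 | Z1 | 8 | hr | DEN
alice | eve | 1 | Z3 | 1 | eng | CHI
alice | eve | 1 | Z3 | 1 | fin | BOS
After WHERE (1 rows):
depts.owner | depts.name | depts.price | depts.code | stock.price | stock.dept | stock.city
dave | frank | 8 | Z1 | 8 | hr | DEN
After SELECT (1 rows):
depts.code | depts.name | stock.dept
Z1 | frank | hr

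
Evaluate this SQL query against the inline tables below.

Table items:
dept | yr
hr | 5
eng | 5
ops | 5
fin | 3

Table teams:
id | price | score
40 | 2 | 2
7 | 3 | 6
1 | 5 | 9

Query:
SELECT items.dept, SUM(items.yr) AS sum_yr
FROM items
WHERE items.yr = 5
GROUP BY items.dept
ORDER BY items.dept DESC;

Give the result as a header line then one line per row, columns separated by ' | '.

After WHERE (3 rows):
items.dept | items.yr
hr | 5
eng | 5
ops | 5
After GROUP BY (3 rows):
items.dept | sum_yr
hr | 5
eng | 5
ops | 5
After ORDER BY (3 rows):
items.dept | sum_yr
ops | 5
hr | 5
eng | 5

== RESULT ==
items.dept | sum_yr
ops | 5
hr | 5
eng | 5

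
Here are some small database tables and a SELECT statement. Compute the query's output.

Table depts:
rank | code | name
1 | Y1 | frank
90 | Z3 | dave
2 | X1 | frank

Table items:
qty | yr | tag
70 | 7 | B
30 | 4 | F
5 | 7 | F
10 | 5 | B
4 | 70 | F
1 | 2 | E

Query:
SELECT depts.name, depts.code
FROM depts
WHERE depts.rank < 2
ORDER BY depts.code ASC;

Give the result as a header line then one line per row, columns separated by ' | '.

After WHERE (1 rows):
depts.rank | depts.code | depts.name
1 | Y1 | frank
After SELECT (1 rows):
depts.name | depts.code
frank | Y1
After ORDER BY (1 rows):
depts.name | depts.code
frank | Y1

== RESULT ==
depts.name | depts.code
frank | Y1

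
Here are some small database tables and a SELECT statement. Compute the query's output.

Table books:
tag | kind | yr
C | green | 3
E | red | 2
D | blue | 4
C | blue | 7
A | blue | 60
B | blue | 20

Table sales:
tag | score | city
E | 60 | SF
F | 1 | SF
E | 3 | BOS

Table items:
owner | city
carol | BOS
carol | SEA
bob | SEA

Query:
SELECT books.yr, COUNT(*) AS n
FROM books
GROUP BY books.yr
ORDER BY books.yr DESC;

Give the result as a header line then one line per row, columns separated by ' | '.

== RESULT ==
books.yr | n
60 | 1
20 | 1
7 | 1
4 | 1
3 | 1
2 | 1

Derivation:
After GROUP BY (6 rows):
books.yr | n
3 | 1
2 | 1
4 | 1
7 | 1
60 | 1
20 | 1
After ORDER BY (6 rows):
books.yr | n
60 | 1
20 | 1
7 | 1
4 | 1
3 | 1
2 | 1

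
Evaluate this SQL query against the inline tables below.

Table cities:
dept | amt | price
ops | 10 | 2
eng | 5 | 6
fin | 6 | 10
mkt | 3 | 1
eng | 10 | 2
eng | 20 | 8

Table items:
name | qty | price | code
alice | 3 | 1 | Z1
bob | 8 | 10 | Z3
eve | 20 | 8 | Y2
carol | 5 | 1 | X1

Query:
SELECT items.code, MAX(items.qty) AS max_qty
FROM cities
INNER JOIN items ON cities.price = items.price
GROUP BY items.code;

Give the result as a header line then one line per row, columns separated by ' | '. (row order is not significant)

After JOIN items (4 rows):
cities.dept | cities.amt | cities.price | items.name | items.qty | items.price | items.code
fin | 6 | 10 | bob | 8 | 10 | Z3
mkt | 3 | 1 | alice | 3 | 1 | Z1
mkt | 3 | 1 | carol | 5 | 1 | X1
eng | 20 | 8 | eve | 20 | 8 | Y2
After GROUP BY (4 rows):
items.code | max_qty
Z3 | 8
Z1 | 3
X1 | 5
Y2 | 20

== RESULT ==
items.code | max_qty
Z3 | 8
Z1 | 3
X1 | 5
Y2 | 20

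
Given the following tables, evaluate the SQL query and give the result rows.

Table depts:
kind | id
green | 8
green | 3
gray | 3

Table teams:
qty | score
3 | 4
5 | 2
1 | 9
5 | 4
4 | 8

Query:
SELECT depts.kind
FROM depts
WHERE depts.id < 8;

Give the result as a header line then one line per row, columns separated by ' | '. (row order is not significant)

After WHERE (2 rows):
depts.kind | depts.id
green | 3
gray | 3
After SELECT (2 rows):
depts.kind
green
gray

== RESULT ==
depts.kind
green
gray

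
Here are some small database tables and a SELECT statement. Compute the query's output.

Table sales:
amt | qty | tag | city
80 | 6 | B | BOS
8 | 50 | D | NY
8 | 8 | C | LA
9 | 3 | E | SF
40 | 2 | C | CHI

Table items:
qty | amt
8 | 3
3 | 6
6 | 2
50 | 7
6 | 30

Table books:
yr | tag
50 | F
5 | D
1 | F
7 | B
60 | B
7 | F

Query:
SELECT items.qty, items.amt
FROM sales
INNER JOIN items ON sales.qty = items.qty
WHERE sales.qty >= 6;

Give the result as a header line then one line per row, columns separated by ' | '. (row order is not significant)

== RESULT ==
items.qty | items.amt
6 | 2
6 | 30
50 | 7
8 | 3

Derivation:
After JOIN items (5 rows):
sales.amt | sales.qty | sales.tag | sales.city | items.qty | items.amt
80 | 6 | B | BOS | 6 | 2
80 | 6 | B | BOS | 6 | 30
8 | 50 | D | NY | 50 | 7
8 | 8 | C | LA | 8 | 3
9 | 3 | E | SF | 3 | 6
After WHERE (4 rows):
sales.amt | sales.qty | sales.tag | sales.city | items.qty | items.amt
80 | 6 | B | BOS | 6 | 2
80 | 6 | B | BOS | 6 | 30
8 | 50 | D | NY | 50 | 7
8 | 8 | C | LA | 8 | 3
After SELECT (4 rows):
items.qty | items.amt
6 | 2
6 | 30
50 | 7
8 | 3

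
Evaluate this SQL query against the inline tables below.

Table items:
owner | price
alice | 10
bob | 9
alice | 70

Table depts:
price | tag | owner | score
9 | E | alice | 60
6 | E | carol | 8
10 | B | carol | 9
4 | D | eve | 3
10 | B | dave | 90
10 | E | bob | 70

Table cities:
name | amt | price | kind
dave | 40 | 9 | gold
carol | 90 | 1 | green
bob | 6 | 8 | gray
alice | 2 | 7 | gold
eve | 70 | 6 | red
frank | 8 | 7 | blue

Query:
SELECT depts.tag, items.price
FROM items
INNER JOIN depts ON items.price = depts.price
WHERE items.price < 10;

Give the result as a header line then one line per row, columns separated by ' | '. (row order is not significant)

After JOIN depts (4 rows):
items.owner | items.price | depts.price | depts.tag | depts.owner | depts.score
alice | 10 | 10 | B | carol | 9
alice | 10 | 10 | B | dave | 90
alice | 10 | 10 | E | bob | 70
bob | 9 | 9 | E | alice | 60
After WHERE (1 rows):
items.owner | items.price | depts.price | depts.tag | depts.owner | depts.score
bob | 9 | 9 | E | alice | 60
After SELECT (1 rows):
depts.tag | items.price
E | 9

== RESULT ==
depts.tag | items.price
E | 9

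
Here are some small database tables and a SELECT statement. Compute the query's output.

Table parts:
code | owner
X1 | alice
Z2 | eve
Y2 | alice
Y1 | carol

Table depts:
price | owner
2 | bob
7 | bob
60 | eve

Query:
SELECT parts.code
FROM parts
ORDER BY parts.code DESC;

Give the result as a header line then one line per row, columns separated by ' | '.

== RESULT ==
parts.code
Z2
Y2
Y1
X1

Derivation:
After SELECT (4 rows):
parts.code
X1
Z2
Y2
Y1
After ORDER BY (4 rows):
parts.code
Z2
Y2
Y1
X1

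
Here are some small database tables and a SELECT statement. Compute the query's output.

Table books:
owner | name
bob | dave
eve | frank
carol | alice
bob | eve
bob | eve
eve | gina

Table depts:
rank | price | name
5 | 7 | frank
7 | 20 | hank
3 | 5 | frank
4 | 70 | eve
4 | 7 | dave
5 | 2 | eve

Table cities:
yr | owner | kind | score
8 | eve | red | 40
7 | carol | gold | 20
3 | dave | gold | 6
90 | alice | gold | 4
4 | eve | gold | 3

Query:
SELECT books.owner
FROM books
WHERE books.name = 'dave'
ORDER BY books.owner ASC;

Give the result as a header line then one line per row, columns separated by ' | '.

== RESULT ==
books.owner
bob

Derivation:
After WHERE (1 rows):
books.owner | books.name
bob | dave
After SELECT (1 rows):
books.owner
bob
After ORDER BY (1 rows):
books.owner
bob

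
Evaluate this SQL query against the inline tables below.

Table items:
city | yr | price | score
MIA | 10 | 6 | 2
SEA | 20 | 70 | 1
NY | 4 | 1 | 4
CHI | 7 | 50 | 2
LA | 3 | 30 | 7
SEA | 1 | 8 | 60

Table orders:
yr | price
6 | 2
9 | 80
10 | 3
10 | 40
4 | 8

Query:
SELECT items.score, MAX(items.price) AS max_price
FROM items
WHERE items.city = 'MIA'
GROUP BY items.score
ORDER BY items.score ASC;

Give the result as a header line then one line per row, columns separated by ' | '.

After WHERE (1 rows):
items.city | items.yr | items.price | items.score
MIA | 10 | 6 | 2
After GROUP BY (1 rows):
items.score | max_price
2 | 6
After ORDER BY (1 rows):
items.score | max_price
2 | 6

== RESULT ==
items.score | max_price
2 | 6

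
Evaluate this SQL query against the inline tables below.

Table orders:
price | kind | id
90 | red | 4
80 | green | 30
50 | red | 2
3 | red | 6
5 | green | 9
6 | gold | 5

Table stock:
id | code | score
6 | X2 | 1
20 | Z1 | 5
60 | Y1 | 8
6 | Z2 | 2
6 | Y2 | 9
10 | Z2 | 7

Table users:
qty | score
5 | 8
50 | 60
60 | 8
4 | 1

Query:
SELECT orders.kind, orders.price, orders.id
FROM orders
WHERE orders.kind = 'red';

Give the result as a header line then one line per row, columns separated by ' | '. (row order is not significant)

== RESULT ==
orders.kind | orders.price | orders.id
red | 90 | 4
red | 50 | 2
red | 3 | 6

Derivation:
After WHERE (3 rows):
orders.price | orders.kind | orders.id
90 | red | 4
50 | red | 2
3 | red | 6
After SELECT (3 rows):
orders.kind | orders.price | orders.id
red | 90 | 4
red | 50 | 2
red | 3 | 6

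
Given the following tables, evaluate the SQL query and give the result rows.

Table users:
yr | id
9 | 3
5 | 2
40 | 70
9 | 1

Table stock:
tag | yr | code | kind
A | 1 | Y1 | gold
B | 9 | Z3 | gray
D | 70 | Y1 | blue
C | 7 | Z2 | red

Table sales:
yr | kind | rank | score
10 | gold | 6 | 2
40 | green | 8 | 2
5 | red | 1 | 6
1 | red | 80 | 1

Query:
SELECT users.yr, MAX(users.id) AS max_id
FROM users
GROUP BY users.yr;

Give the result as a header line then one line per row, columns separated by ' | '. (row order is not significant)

== RESULT ==
users.yr | max_id
9 | 3
5 | 2
40 | 70

Derivation:
After GROUP BY (3 rows):
users.yr | max_id
9 | 3
5 | 2
40 | 70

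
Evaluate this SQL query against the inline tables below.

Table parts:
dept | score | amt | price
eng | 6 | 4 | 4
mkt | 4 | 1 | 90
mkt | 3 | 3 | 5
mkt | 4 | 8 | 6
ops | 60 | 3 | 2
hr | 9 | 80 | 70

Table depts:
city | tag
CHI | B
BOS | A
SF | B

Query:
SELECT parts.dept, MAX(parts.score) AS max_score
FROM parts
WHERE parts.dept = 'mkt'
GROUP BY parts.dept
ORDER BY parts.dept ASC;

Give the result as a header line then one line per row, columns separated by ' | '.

== RESULT ==
parts.dept | max_score
mkt | 4

Derivation:
After WHERE (3 rows):
parts.dept | parts.score | parts.amt | parts.price
mkt | 4 | 1 | 90
mkt | 3 | 3 | 5
mkt | 4 | 8 | 6
After GROUP BY (1 rows):
parts.dept | max_score
mkt | 4
After ORDER BY (1 rows):
parts.dept | max_score
mkt | 4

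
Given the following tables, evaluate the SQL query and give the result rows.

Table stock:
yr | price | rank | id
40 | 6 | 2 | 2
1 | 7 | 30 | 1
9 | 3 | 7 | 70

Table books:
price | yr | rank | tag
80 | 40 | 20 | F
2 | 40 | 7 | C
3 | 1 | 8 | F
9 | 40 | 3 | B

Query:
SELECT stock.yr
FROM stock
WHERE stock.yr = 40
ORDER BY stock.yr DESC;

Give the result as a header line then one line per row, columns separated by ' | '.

== RESULT ==
stock.yr
40

Derivation:
After WHERE (1 rows):
stock.yr | stock.price | stock.rank | stock.id
40 | 6 | 2 | 2
After SELECT (1 rows):
stock.yr
40
After ORDER BY (1 rows):
stock.yr
40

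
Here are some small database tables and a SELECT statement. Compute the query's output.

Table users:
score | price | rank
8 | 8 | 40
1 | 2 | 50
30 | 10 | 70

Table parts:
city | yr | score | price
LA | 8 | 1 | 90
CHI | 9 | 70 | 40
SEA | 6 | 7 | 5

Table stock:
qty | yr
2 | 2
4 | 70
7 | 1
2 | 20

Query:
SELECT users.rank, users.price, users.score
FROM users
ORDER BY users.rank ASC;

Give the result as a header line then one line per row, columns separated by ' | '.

== RESULT ==
users.rank | users.price | users.score
40 | 8 | 8
50 | 2 | 1
70 | 10 | 30

Derivation:
After SELECT (3 rows):
users.rank | users.price | users.score
40 | 8 | 8
50 | 2 | 1
70 | 10 | 30
After ORDER BY (3 rows):
users.rank | users.price | users.score
40 | 8 | 8
50 | 2 | 1
70 | 10 | 30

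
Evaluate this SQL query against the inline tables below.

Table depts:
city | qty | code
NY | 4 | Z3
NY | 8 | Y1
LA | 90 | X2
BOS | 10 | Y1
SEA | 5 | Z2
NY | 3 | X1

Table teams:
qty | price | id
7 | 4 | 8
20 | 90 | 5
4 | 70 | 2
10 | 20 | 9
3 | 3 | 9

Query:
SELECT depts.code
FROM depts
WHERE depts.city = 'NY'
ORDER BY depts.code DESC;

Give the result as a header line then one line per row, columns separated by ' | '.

== RESULT ==
depts.code
Z3
Y1
X1

Derivation:
After WHERE (3 rows):
depts.city | depts.qty | depts.code
NY | 4 | Z3
NY | 8 | Y1
NY | 3 | X1
After SELECT (3 rows):
depts.code
Z3
Y1
X1
After ORDER BY (3 rows):
depts.code
Z3
Y1
X1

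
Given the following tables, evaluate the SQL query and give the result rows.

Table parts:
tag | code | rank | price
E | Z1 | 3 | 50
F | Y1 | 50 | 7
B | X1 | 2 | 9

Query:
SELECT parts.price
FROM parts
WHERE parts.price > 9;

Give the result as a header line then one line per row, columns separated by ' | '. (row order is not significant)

After WHERE (1 rows):
parts.tag | parts.code | parts.rank | parts.price
E | Z1 | 3 | 50
After SELECT (1 rows):
parts.price
50

== RESULT ==
parts.price
50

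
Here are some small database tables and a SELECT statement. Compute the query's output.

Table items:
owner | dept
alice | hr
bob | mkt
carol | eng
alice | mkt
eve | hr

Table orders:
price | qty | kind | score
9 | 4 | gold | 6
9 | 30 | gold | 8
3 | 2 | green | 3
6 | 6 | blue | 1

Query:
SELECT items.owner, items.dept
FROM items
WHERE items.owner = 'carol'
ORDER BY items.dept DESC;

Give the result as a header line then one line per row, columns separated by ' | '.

After WHERE (1 rows):
items.owner | items.dept
carol | eng
After SELECT (1 rows):
items.owner | items.dept
carol | eng
After ORDER BY (1 rows):
items.owner | items.dept
carol | eng

== RESULT ==
items.owner | items.dept
carol | eng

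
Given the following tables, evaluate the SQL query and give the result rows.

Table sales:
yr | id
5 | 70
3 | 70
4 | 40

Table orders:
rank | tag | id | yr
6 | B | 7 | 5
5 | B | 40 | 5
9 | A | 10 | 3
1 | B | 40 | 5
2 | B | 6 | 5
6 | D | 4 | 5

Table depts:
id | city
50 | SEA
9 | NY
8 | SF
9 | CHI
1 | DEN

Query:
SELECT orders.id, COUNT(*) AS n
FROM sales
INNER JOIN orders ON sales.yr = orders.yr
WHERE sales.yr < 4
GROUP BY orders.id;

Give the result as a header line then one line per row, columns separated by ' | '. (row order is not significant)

After JOIN orders (6 rows):
sales.yr | sales.id | orders.rank | orders.tag | orders.id | orders.yr
5 | 70 | 6 | B | 7 | 5
5 | 70 | 5 | B | 40 | 5
5 | 70 | 1 | B | 40 | 5
5 | 70 | 2 | B | 6 | 5
5 | 70 | 6 | D | 4 | 5
3 | 70 | 9 | A | 10 | 3
After WHERE (1 rows):
sales.yr | sales.id | orders.rank | orders.tag | orders.id | orders.yr
3 | 70 | 9 | A | 10 | 3
After GROUP BY (1 rows):
orders.id | n
10 | 1

== RESULT ==
orders.id | n
10 | 1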